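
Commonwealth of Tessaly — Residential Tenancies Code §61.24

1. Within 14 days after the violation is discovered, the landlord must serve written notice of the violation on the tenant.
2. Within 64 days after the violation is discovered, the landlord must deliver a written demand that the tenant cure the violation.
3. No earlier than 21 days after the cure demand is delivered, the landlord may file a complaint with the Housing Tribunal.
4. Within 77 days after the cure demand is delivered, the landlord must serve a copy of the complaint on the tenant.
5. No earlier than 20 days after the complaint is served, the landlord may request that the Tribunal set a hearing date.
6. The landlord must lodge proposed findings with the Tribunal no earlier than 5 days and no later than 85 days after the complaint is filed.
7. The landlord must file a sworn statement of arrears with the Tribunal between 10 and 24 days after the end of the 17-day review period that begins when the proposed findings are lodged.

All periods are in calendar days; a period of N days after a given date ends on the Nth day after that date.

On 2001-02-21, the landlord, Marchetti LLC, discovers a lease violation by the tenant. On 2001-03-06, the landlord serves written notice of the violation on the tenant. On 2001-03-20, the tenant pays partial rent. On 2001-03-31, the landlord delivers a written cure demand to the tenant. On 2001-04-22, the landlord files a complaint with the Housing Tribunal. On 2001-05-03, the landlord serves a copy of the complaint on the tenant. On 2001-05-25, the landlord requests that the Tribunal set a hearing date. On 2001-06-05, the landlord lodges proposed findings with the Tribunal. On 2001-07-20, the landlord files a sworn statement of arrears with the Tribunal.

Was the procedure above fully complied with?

No

(1) due by 2001-02-21 + 14 days = 2001-03-07; 2001-03-06 is within that limit.
(2) due by 2001-02-21 + 64 days = 2001-04-26; done 2001-03-31 — timely.
(3) permitted from 2001-03-31 + 21 days = 2001-04-21 onward; done 2001-04-22, after the minimum wait.
(4) due by 2001-03-31 + 77 days = 2001-06-16; done 2001-05-03 — timely.
(5) permitted from 2001-05-03 + 20 days = 2001-05-23 onward; done 2001-05-25 — permitted.
(6) the permitted window runs from 2001-04-22 + 5 = 2001-04-27 to 2001-04-22 + 85 = 2001-07-16; done 2001-06-05 — within the window.
(7) the permitted window runs from 2001-06-22 + 10 = 2001-07-02 to 2001-06-22 + 24 = 2001-07-16; 2001-07-20 is 4 days past the end of the window.
No need to go further; step 7 was not satisfied.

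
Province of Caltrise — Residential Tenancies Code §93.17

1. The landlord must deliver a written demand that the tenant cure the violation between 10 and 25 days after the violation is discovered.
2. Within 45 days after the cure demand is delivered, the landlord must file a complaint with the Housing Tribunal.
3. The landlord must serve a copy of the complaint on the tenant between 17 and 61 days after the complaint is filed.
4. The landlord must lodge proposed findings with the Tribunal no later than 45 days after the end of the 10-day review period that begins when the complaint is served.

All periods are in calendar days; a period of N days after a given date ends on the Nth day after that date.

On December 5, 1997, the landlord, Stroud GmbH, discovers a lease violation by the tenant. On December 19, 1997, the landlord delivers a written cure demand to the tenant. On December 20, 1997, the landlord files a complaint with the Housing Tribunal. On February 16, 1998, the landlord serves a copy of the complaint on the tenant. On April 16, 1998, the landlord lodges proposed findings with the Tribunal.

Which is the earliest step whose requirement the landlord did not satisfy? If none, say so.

Step 4

(1) the permitted window runs from December 5, 1997 + 10 = December 15, 1997 to December 5, 1997 + 25 = December 30, 1997; December 19, 1997 falls inside that range.
(2) due by December 19, 1997 + 45 days = February 2, 1998; done December 20, 1997 — timely.
(3) the permitted window runs from December 20, 1997 + 17 = January 6, 1998 to December 20, 1997 + 61 = February 19, 1998; done February 16, 1998, which is between those dates.
(4) due by February 26, 1998 + 45 days = April 12, 1998; done April 16, 1998 — 4 days late.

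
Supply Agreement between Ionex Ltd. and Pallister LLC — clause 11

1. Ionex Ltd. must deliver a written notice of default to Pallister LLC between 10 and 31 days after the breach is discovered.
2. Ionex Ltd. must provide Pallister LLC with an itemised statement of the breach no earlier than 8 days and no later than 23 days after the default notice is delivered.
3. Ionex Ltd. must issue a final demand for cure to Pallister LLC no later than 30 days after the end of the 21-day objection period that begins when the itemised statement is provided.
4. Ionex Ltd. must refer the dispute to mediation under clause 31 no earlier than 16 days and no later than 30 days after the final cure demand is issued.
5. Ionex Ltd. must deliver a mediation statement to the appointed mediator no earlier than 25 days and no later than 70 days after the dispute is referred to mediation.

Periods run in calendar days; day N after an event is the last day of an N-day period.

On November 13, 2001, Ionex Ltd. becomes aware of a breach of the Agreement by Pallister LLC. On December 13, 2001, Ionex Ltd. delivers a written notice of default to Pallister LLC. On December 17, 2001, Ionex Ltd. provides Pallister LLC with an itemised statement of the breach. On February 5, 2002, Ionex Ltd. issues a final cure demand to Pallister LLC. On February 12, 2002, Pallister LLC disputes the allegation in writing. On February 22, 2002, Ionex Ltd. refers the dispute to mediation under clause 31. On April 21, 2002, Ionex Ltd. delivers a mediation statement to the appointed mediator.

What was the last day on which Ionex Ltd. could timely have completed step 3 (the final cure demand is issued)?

The itemised statement is provided on December 17, 2001; the 21-day objection period therefore ends January 7, 2002, and step 3 runs from that date. 30 days after January 7, 2002 is February 6, 2002.

February 6, 2002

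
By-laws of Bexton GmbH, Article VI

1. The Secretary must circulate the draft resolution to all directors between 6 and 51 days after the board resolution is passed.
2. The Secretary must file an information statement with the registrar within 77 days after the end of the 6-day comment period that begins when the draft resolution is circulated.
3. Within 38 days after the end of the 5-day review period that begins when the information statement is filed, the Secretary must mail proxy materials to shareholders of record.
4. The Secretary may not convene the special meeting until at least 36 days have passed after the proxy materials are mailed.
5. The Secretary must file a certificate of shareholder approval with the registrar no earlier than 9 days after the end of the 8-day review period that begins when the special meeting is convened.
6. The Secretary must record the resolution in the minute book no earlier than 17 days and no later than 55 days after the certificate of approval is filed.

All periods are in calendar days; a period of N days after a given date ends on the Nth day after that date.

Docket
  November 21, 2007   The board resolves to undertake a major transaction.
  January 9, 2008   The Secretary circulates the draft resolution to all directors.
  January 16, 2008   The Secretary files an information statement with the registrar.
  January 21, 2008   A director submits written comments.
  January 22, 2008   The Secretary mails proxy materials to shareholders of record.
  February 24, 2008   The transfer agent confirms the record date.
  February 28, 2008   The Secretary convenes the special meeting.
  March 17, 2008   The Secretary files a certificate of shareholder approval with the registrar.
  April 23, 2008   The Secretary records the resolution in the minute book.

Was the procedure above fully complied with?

(1) the permitted window runs from November 21, 2007 + 6 = November 27, 2007 to November 21, 2007 + 51 = January 11, 2008; January 9, 2008 falls inside that range.
(2) due by January 15, 2008 + 77 days = April 1, 2008; completed January 16, 2008, before the deadline.
(3) due by January 21, 2008 + 38 days = February 28, 2008; January 22, 2008 is within that limit.
(4) permitted from January 22, 2008 + 36 days = February 27, 2008 onward; February 28, 2008 is on or after that date.
(5) permitted from March 7, 2008 + 9 days = March 16, 2008 onward; done March 17, 2008, after the minimum wait.
(6) the permitted window runs from March 17, 2008 + 17 = April 3, 2008 to March 17, 2008 + 55 = May 11, 2008; April 23, 2008 falls inside that range.

Yes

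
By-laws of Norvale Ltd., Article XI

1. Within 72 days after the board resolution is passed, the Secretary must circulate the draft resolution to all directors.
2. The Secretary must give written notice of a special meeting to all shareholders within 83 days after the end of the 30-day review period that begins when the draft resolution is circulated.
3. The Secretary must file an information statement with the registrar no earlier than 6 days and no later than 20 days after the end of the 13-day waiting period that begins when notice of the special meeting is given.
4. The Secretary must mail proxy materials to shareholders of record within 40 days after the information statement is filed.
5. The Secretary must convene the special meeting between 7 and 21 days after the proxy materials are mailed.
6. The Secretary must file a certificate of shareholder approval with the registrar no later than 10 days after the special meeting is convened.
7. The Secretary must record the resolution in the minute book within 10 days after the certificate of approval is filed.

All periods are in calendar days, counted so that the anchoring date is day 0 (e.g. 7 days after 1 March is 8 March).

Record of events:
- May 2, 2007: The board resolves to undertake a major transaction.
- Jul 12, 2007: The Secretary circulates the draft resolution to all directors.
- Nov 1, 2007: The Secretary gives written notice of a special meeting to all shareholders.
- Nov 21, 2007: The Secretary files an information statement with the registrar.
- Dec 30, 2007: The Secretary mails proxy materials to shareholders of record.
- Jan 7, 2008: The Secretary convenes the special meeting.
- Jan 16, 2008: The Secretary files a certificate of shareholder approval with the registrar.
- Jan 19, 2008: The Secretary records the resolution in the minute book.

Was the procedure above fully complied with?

Yes

Step 1: 72 days after May 2, 2007 (when the board resolution is passed) is Jul 13, 2007; completed Jul 12, 2007, before the deadline.
Step 2: 83 days after Aug 11, 2007 (end of the 30-day review period, which began when the draft resolution is circulated on Jul 12, 2007) is Nov 2, 2007; done Nov 1, 2007 — timely.
Step 3: the window is 6–20 days after Nov 14, 2007 (end of the 13-day waiting period, which began when notice of the special meeting is given on Nov 1, 2007), so Nov 20, 2007 through Dec 4, 2007; done Nov 21, 2007 — within the window.
Step 4: 40 days after Nov 21, 2007 (when the information statement is filed) is Dec 31, 2007; Dec 30, 2007 is within that limit.
Step 5: the window is 7–21 days after Dec 30, 2007 (when the proxy materials are mailed), so Jan 6, 2008 through Jan 20, 2008; done Jan 7, 2008 — within the window.
Step 6: 10 days after Jan 7, 2008 (when the special meeting is convened) is Jan 17, 2008; Jan 16, 2008 is within that limit.
Step 7: 10 days after Jan 16, 2008 (when the certificate of approval is filed) is Jan 26, 2008; Jan 19, 2008 is within that limit.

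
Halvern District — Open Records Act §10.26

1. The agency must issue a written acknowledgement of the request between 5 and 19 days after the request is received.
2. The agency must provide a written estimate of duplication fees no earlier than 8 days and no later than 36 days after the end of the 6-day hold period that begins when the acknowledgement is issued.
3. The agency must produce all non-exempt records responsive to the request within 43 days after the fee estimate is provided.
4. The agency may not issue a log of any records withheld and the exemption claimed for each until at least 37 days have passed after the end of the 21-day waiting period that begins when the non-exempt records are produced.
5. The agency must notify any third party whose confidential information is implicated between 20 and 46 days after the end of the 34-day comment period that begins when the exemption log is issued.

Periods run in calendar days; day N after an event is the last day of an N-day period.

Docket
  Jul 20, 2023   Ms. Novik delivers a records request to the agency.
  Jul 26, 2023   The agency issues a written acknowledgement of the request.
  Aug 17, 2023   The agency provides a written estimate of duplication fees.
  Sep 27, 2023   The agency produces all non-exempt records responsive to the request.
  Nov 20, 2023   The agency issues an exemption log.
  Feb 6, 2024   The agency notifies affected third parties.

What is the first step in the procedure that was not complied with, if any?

Step 4

(1) the permitted window runs from Jul 20, 2023 + 5 = Jul 25, 2023 to Jul 20, 2023 + 19 = Aug 8, 2023; done Jul 26, 2023 — within the window.
(2) the permitted window runs from Aug 1, 2023 + 8 = Aug 9, 2023 to Aug 1, 2023 + 36 = Sep 6, 2023; Aug 17, 2023 falls inside that range.
(3) due by Aug 17, 2023 + 43 days = Sep 29, 2023; done Sep 27, 2023 — timely.
(4) permitted from Oct 18, 2023 + 37 days = Nov 24, 2023 onward; Nov 20, 2023 is 4 days before the earliest permitted date.
The analysis stops there.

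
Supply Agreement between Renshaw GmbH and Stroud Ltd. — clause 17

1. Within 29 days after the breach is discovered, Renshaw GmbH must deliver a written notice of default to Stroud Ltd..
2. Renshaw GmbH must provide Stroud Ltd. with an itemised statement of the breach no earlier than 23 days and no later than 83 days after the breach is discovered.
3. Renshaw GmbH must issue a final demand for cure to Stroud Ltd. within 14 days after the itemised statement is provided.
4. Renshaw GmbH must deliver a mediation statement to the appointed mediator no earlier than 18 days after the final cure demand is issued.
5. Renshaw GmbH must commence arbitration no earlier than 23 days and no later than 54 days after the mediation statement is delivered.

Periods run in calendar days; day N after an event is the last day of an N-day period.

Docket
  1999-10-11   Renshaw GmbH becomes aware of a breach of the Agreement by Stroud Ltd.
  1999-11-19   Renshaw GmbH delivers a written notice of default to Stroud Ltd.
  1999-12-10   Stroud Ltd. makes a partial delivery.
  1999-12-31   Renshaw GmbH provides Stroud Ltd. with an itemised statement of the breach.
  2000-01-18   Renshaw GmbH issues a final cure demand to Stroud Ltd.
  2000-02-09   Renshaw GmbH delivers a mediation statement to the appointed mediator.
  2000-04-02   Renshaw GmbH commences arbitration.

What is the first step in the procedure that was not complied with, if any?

Step 1

Step 1 — counting 29 days from 1999-10-11 (when the breach is discovered) gives a deadline of 1999-11-09; not done until 1999-11-19, 10 days after the deadline.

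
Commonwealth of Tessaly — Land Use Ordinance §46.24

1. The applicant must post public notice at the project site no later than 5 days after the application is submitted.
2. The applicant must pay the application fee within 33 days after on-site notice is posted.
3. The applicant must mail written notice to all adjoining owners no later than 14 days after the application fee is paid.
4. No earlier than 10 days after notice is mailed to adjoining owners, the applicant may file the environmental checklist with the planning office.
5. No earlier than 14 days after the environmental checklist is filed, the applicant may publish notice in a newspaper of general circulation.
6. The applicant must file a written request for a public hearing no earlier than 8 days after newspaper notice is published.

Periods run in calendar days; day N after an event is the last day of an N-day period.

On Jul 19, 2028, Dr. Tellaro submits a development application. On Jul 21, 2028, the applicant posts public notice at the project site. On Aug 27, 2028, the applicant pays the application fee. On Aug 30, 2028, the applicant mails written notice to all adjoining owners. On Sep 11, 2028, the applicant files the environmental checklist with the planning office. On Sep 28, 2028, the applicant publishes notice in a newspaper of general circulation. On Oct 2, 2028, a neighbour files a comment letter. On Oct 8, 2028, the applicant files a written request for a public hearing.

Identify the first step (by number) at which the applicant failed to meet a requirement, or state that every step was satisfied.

Step 1 — counting 5 days from Jul 19, 2028 (when the application is submitted) gives a deadline of Jul 24, 2028; Jul 21, 2028 is within that limit.
Step 2 — counting 33 days from Jul 21, 2028 (when on-site notice is posted) gives a deadline of Aug 23, 2028; done Aug 27, 2028 — 4 days late.
Later steps need not be reached.

Step 2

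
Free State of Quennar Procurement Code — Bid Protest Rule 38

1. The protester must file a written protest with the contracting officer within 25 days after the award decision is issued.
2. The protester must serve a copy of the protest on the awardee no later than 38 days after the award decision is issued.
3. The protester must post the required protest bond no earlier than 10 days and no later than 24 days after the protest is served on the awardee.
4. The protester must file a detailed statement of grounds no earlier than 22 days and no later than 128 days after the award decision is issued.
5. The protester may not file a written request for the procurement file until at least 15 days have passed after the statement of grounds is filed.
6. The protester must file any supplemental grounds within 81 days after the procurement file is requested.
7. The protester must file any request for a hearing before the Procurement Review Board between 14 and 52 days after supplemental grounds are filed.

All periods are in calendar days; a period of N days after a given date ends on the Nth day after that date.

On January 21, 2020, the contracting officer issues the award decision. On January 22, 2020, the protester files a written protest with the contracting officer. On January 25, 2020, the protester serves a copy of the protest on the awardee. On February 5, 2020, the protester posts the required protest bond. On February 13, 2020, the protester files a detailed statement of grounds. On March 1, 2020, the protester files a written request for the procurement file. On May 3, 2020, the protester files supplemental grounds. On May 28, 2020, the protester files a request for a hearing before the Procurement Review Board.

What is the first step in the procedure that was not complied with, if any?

None — every step was satisfied

(1) due by January 21, 2020 + 25 days = February 15, 2020; done January 22, 2020 — timely.
(2) due by January 21, 2020 + 38 days = February 28, 2020; done January 25, 2020 — timely.
(3) the permitted window runs from January 25, 2020 + 10 = February 4, 2020 to January 25, 2020 + 24 = February 18, 2020; February 5, 2020 falls inside that range.
(4) the permitted window runs from January 21, 2020 + 22 = February 12, 2020 to January 21, 2020 + 128 = May 28, 2020; done February 13, 2020 — within the window.
(5) permitted from February 13, 2020 + 15 days = February 28, 2020 onward; done March 1, 2020 — permitted.
(6) due by March 1, 2020 + 81 days = May 21, 2020; May 3, 2020 is within that limit.
(7) the permitted window runs from May 3, 2020 + 14 = May 17, 2020 to May 3, 2020 + 52 = June 24, 2020; May 28, 2020 falls inside that range.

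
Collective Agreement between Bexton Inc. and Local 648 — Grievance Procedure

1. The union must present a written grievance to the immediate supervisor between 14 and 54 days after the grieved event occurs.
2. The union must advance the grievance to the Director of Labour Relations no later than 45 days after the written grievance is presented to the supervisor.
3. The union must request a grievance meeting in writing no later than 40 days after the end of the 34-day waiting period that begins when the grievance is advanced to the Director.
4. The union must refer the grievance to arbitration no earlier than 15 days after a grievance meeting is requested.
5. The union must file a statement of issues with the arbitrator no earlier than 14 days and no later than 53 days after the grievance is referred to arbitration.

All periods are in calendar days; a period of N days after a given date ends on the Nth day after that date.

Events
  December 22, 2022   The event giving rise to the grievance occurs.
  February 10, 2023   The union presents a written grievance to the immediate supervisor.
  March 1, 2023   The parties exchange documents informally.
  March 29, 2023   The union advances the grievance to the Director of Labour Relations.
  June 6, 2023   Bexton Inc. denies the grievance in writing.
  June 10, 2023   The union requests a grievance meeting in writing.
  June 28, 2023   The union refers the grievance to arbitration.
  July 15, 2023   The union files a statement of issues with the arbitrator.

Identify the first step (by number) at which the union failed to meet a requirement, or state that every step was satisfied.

Step 2

(1) the permitted window runs from December 22, 2022 + 14 = January 5, 2023 to December 22, 2022 + 54 = February 14, 2023; done February 10, 2023, which is between those dates.
(2) due by February 10, 2023 + 45 days = March 27, 2023; done March 29, 2023 — 2 days late.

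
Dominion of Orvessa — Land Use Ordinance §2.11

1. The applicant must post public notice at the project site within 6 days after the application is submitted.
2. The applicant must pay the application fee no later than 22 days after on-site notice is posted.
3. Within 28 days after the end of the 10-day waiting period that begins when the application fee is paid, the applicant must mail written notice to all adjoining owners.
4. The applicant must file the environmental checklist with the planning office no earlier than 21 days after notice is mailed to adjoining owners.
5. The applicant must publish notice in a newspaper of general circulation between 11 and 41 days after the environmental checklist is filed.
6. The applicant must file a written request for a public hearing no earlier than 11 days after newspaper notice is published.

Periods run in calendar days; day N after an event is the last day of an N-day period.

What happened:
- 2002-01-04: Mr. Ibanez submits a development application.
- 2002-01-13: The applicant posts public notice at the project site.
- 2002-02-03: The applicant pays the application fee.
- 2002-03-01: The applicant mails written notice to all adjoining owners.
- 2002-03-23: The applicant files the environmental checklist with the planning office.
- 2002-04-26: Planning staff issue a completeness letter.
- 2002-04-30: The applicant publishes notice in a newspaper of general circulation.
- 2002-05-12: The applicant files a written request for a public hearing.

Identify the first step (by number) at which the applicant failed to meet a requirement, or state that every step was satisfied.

Step 1

Step 1 — counting 6 days from 2002-01-04 (when the application is submitted) gives a deadline of 2002-01-10; not done until 2002-01-13, 3 days after the deadline.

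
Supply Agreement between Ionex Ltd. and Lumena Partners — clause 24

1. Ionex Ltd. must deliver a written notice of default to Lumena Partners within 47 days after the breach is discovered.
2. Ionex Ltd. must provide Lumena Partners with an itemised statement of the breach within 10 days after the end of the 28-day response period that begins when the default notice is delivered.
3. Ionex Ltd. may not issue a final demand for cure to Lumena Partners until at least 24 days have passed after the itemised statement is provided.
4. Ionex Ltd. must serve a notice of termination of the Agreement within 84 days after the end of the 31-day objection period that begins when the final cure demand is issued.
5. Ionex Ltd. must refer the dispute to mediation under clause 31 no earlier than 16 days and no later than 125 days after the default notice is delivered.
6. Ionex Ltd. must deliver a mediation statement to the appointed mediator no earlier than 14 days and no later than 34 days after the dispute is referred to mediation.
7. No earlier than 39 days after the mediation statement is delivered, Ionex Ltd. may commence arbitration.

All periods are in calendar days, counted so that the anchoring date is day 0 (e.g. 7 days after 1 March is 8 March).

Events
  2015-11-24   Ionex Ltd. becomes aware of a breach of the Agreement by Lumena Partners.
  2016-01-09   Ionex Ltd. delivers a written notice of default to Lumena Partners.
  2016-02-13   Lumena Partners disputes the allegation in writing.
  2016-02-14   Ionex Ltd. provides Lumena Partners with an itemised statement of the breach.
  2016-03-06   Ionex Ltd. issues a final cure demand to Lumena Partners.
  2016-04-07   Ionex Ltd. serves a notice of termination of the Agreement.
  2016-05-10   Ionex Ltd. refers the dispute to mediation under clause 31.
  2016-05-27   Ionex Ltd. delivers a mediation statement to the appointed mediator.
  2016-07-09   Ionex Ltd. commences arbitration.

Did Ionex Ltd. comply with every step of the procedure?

(1) due by 2015-11-24 + 47 days = 2016-01-10; completed 2016-01-09, before the deadline.
(2) due by 2016-02-06 + 10 days = 2016-02-16; done 2016-02-14 — timely.
(3) permitted from 2016-02-14 + 24 days = 2016-03-09 onward; 2016-03-06 is 3 days before the earliest permitted date.
No need to go further; step 3 was not satisfied.

No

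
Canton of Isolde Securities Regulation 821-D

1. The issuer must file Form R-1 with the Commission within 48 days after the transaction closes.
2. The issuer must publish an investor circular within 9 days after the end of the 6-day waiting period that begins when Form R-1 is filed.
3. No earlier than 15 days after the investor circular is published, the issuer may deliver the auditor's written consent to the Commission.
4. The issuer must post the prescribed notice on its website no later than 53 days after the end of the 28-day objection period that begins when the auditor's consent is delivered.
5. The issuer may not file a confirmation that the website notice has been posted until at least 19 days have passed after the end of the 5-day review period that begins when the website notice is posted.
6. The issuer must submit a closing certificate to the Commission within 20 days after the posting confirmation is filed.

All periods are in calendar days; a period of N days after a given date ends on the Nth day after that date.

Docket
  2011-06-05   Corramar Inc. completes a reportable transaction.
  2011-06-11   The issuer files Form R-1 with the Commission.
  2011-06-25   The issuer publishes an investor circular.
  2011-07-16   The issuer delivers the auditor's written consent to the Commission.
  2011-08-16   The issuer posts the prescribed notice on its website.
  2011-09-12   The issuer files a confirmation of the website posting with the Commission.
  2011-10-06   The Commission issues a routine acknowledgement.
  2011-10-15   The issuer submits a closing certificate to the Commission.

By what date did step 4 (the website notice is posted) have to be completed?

The auditor's consent is delivered on 2011-07-16; the 28-day objection period therefore ends 2011-08-13, and step 4 runs from that date. 53 days after 2011-08-13 is 2011-10-05.

2011-10-05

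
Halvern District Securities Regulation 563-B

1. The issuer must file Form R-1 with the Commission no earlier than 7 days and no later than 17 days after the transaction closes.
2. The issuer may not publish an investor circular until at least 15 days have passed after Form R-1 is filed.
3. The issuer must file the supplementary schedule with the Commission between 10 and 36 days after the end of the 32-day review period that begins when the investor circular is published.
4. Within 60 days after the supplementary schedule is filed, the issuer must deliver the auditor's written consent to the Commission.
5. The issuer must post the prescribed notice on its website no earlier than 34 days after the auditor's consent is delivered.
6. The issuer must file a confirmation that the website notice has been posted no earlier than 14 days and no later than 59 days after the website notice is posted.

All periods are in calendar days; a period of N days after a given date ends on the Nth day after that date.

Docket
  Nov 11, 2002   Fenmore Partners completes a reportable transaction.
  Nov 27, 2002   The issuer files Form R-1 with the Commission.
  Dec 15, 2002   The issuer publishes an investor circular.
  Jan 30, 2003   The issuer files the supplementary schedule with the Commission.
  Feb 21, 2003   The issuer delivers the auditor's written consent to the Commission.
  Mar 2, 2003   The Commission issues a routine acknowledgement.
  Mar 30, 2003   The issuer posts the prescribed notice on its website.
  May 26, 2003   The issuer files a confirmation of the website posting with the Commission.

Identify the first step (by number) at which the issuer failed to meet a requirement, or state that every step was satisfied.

None — every step was satisfied

Step 1 — 7 and 17 days from Nov 11, 2002 (when the transaction closes) are Nov 18, 2002 and Nov 28, 2002 respectively; done Nov 27, 2002 — within the window.
Step 2 — must wait 15 days from Nov 27, 2002 (when Form R-1 is filed), so not before Dec 12, 2002; done Dec 15, 2002 — permitted.
Step 3 — 10 and 36 days from Jan 16, 2003 (end of the 32-day review period, which began when the investor circular is published on Dec 15, 2002) are Jan 26, 2003 and Feb 21, 2003 respectively; done Jan 30, 2003 — within the window.
Step 4 — counting 60 days from Jan 30, 2003 (when the supplementary schedule is filed) gives a deadline of Mar 31, 2003; completed Feb 21, 2003, before the deadline.
Step 5 — must wait 34 days from Feb 21, 2003 (when the auditor's consent is delivered), so not before Mar 27, 2003; done Mar 30, 2003, after the minimum wait.
Step 6 — 14 and 59 days from Mar 30, 2003 (when the website notice is posted) are Apr 13, 2003 and May 28, 2003 respectively; done May 26, 2003, which is between those dates.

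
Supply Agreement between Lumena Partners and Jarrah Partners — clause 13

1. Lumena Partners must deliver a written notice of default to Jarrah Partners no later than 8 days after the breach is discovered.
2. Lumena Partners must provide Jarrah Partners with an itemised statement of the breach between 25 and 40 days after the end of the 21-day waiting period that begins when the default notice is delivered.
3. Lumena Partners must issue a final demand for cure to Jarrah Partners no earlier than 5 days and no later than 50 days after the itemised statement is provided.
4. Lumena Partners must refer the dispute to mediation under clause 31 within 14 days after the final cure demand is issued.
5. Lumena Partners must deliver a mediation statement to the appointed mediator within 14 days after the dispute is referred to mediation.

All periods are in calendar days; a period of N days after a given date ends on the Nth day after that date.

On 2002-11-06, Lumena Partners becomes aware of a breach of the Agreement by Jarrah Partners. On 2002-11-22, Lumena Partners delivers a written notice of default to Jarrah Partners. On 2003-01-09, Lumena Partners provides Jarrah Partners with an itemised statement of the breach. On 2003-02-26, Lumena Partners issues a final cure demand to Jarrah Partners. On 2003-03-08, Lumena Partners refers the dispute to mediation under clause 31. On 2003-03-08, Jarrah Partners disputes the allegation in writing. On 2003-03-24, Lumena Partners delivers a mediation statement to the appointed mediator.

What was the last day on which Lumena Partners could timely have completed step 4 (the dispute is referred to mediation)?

2003-03-12

Step 4 runs from 2003-02-26, when the final cure demand is issued. 14 days after 2003-02-26 is 2003-03-12.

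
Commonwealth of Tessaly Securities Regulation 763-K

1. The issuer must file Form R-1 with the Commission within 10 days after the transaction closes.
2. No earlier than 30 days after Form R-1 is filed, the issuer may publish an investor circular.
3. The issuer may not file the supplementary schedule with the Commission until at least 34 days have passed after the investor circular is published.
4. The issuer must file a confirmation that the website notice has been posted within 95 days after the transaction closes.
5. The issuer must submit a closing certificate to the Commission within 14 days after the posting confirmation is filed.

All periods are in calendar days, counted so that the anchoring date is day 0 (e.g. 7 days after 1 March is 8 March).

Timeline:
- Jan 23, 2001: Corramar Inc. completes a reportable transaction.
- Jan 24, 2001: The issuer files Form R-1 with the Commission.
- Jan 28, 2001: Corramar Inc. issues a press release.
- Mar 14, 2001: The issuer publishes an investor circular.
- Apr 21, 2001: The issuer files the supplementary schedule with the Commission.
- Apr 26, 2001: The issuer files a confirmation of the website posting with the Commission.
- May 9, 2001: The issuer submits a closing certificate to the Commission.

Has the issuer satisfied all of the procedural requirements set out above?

Yes

Step 1: 10 days after Jan 23, 2001 (when the transaction closes) is Feb 2, 2001; done Jan 24, 2001 — timely.
Step 2: the earliest permitted date is 30 days after Jan 24, 2001 (when Form R-1 is filed), i.e. Feb 23, 2001; done Mar 14, 2001 — permitted.
Step 3: the earliest permitted date is 34 days after Mar 14, 2001 (when the investor circular is published), i.e. Apr 17, 2001; done Apr 21, 2001 — permitted.
Step 4: 95 days after Jan 23, 2001 (when the transaction closes) is Apr 28, 2001; completed Apr 26, 2001, before the deadline.
Step 5: 14 days after Apr 26, 2001 (when the posting confirmation is filed) is May 10, 2001; completed May 9, 2001, before the deadline.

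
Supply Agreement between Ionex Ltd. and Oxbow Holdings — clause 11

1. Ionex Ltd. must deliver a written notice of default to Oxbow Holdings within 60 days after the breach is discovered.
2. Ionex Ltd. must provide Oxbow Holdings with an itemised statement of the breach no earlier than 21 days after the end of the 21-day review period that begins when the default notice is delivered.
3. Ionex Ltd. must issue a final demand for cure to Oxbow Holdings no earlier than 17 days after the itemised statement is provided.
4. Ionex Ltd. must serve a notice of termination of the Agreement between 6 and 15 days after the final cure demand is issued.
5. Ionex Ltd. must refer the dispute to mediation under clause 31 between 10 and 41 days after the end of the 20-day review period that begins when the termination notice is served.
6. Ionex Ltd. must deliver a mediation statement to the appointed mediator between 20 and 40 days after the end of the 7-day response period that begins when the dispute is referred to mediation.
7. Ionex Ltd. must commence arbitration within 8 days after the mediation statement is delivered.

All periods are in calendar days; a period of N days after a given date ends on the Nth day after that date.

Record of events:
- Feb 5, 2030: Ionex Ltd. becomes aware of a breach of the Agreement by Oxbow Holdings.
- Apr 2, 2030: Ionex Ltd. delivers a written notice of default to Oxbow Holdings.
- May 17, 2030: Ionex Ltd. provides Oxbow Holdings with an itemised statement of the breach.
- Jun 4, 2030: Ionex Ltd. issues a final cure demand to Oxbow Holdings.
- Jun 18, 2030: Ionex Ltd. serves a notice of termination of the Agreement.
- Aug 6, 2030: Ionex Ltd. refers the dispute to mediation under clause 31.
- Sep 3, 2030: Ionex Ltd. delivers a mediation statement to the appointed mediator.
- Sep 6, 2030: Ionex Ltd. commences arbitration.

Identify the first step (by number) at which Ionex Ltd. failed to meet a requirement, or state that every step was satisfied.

Step 1 — counting 60 days from Feb 5, 2030 (when the breach is discovered) gives a deadline of Apr 6, 2030; Apr 2, 2030 is within that limit.
Step 2 — must wait 21 days from Apr 23, 2030 (end of the 21-day review period, which began when the default notice is delivered on Apr 2, 2030), so not before May 14, 2030; done May 17, 2030, after the minimum wait.
Step 3 — must wait 17 days from May 17, 2030 (when the itemised statement is provided), so not before Jun 3, 2030; Jun 4, 2030 is on or after that date.
Step 4 — 6 and 15 days from Jun 4, 2030 (when the final cure demand is issued) are Jun 10, 2030 and Jun 19, 2030 respectively; Jun 18, 2030 falls inside that range.
Step 5 — 10 and 41 days from Jul 8, 2030 (end of the 20-day review period, which began when the termination notice is served on Jun 18, 2030) are Jul 18, 2030 and Aug 18, 2030 respectively; done Aug 6, 2030 — within the window.
Step 6 — 20 and 40 days from Aug 13, 2030 (end of the 7-day response period, which began when the dispute is referred to mediation on Aug 6, 2030) are Sep 2, 2030 and Sep 22, 2030 respectively; done Sep 3, 2030, which is between those dates.
Step 7 — counting 8 days from Sep 3, 2030 (when the mediation statement is delivered) gives a deadline of Sep 11, 2030; Sep 6, 2030 is within that limit.

None — every step was satisfied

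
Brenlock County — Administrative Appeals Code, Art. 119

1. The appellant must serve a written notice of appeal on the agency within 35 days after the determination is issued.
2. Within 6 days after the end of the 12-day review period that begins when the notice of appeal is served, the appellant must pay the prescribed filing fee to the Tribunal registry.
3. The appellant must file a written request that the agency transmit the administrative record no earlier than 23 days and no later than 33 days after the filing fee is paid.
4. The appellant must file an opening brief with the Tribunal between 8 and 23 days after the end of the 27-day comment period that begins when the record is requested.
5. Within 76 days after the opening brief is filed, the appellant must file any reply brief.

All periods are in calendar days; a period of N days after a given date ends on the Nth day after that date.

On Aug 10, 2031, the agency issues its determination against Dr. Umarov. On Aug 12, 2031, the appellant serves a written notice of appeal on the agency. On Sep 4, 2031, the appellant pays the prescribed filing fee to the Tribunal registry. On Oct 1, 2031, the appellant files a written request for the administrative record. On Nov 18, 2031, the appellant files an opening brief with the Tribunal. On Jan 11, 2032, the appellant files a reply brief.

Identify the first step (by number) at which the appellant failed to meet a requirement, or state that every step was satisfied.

Step 2

(1) due by Aug 10, 2031 + 35 days = Sep 14, 2031; Aug 12, 2031 is within that limit.
(2) due by Aug 24, 2031 + 6 days = Aug 30, 2031; done Sep 4, 2031 — 5 days late.
The analysis stops there.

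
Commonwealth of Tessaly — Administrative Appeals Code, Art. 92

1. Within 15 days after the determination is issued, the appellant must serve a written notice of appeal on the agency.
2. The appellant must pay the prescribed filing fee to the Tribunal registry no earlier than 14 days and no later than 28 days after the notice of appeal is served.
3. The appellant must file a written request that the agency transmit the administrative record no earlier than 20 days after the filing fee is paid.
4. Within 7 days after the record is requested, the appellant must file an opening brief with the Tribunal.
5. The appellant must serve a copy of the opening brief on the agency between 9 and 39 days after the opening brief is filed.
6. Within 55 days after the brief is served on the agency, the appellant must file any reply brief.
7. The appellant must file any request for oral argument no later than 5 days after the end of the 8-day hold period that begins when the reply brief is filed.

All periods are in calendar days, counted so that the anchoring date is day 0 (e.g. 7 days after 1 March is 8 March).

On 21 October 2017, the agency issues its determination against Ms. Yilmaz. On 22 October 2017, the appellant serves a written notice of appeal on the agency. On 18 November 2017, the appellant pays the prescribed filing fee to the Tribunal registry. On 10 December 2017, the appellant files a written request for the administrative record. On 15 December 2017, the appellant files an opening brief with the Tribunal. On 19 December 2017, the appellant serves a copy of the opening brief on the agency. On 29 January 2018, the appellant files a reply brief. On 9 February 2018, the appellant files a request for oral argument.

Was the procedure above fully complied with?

Step 1: 15 days after 21 October 2017 (when the determination is issued) is 5 November 2017; completed 22 October 2017, before the deadline.
Step 2: the window is 14–28 days after 22 October 2017 (when the notice of appeal is served), so 5 November 2017 through 19 November 2017; done 18 November 2017, which is between those dates.
Step 3: the earliest permitted date is 20 days after 18 November 2017 (when the filing fee is paid), i.e. 8 December 2017; done 10 December 2017 — permitted.
Step 4: 7 days after 10 December 2017 (when the record is requested) is 17 December 2017; done 15 December 2017 — timely.
Step 5: the window is 9–39 days after 15 December 2017 (when the opening brief is filed), so 24 December 2017 through 23 January 2018; done 19 December 2017 — 5 days before the window opened.
Later steps need not be reached.

No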